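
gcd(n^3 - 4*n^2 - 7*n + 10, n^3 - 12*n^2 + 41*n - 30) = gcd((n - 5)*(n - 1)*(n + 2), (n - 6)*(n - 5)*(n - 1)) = n^2 - 6*n + 5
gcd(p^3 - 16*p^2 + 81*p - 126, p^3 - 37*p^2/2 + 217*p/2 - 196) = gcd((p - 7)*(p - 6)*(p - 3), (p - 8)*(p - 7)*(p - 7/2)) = p - 7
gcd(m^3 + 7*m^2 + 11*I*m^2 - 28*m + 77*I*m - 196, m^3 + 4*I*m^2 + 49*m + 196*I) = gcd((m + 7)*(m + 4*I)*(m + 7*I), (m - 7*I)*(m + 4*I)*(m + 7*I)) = m^2 + 11*I*m - 28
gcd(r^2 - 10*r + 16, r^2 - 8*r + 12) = r - 2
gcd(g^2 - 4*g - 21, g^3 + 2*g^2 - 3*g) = g + 3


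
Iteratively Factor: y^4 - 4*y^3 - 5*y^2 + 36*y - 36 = (y + 3)*(y^3 - 7*y^2 + 16*y - 12) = (y - 3)*(y + 3)*(y^2 - 4*y + 4) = (y - 3)*(y - 2)*(y + 3)*(y - 2)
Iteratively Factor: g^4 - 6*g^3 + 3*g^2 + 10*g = (g + 1)*(g^3 - 7*g^2 + 10*g) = (g - 5)*(g + 1)*(g^2 - 2*g) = (g - 5)*(g - 2)*(g + 1)*(g)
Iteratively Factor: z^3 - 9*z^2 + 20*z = (z - 4)*(z^2 - 5*z) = z*(z - 4)*(z - 5)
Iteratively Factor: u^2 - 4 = (u + 2)*(u - 2)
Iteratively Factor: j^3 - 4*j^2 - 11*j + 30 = (j + 3)*(j^2 - 7*j + 10) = (j - 5)*(j + 3)*(j - 2)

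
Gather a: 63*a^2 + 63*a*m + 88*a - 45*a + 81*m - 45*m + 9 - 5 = 63*a^2 + a*(63*m + 43) + 36*m + 4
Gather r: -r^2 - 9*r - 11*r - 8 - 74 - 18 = -r^2 - 20*r - 100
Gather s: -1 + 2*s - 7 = 2*s - 8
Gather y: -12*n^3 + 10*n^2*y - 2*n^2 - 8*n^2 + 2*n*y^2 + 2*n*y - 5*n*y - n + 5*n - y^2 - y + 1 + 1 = -12*n^3 - 10*n^2 + 4*n + y^2*(2*n - 1) + y*(10*n^2 - 3*n - 1) + 2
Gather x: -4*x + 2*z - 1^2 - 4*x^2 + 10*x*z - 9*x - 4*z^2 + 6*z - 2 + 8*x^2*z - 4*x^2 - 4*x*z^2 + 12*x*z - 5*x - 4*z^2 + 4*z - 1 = x^2*(8*z - 8) + x*(-4*z^2 + 22*z - 18) - 8*z^2 + 12*z - 4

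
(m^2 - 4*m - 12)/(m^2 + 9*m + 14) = (m - 6)/(m + 7)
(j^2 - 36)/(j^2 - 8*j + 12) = (j + 6)/(j - 2)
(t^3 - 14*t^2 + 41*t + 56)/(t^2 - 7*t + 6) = (t^3 - 14*t^2 + 41*t + 56)/(t^2 - 7*t + 6)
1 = 1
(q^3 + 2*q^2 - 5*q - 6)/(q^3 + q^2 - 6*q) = (q + 1)/q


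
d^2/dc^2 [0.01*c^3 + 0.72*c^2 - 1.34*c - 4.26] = 0.06*c + 1.44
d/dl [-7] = 0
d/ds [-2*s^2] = -4*s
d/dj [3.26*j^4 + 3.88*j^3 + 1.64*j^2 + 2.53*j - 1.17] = 13.04*j^3 + 11.64*j^2 + 3.28*j + 2.53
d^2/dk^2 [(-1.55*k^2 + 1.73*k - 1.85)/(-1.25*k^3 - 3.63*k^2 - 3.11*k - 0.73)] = (4.84375*k^6 - 16.21875*k^5 - 48.5655*k^4 + 47.370596*k^3 + 183.71427*k^2 + 142.688442*k + 35.489368)/(1.953125*k^9 + 17.015625*k^8 + 63.9915*k^7 + 135.923772*k^6 + 179.085102*k^5 + 151.21383*k^4 + 81.52574*k^3 + 26.98518*k^2 + 4.971957*k + 0.389017)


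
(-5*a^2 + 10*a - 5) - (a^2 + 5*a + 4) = -6*a^2 + 5*a - 9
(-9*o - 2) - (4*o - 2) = -13*o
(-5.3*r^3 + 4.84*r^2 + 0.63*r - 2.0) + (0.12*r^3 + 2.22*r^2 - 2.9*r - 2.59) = -5.18*r^3 + 7.06*r^2 - 2.27*r - 4.59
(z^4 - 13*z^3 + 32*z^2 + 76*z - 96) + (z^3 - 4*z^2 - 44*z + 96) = z^4 - 12*z^3 + 28*z^2 + 32*z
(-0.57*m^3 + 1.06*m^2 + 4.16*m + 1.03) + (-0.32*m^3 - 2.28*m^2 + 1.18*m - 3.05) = -0.89*m^3 - 1.22*m^2 + 5.34*m - 2.02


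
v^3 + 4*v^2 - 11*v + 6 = (v - 1)^2*(v + 6)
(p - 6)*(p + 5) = p^2 - p - 30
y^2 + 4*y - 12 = (y - 2)*(y + 6)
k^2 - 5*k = k*(k - 5)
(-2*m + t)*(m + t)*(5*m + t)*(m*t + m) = -10*m^4*t - 10*m^4 - 7*m^3*t^2 - 7*m^3*t + 4*m^2*t^3 + 4*m^2*t^2 + m*t^4 + m*t^3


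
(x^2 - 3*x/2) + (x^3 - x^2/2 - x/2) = x^3 + x^2/2 - 2*x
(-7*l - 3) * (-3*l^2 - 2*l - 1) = 21*l^3 + 23*l^2 + 13*l + 3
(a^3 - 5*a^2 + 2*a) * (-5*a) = -5*a^4 + 25*a^3 - 10*a^2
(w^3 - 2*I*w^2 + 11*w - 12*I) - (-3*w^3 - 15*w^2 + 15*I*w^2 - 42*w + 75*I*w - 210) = 4*w^3 + 15*w^2 - 17*I*w^2 + 53*w - 75*I*w + 210 - 12*I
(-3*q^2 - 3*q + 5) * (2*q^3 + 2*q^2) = -6*q^5 - 12*q^4 + 4*q^3 + 10*q^2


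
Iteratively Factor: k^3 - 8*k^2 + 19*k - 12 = (k - 4)*(k^2 - 4*k + 3) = (k - 4)*(k - 1)*(k - 3)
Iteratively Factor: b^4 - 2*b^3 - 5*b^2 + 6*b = (b - 3)*(b^3 + b^2 - 2*b) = (b - 3)*(b - 1)*(b^2 + 2*b) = b*(b - 3)*(b - 1)*(b + 2)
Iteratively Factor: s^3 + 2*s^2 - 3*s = (s)*(s^2 + 2*s - 3) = s*(s + 3)*(s - 1)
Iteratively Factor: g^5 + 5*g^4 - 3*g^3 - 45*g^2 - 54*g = (g + 3)*(g^4 + 2*g^3 - 9*g^2 - 18*g) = g*(g + 3)*(g^3 + 2*g^2 - 9*g - 18) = g*(g + 2)*(g + 3)*(g^2 - 9) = g*(g + 2)*(g + 3)^2*(g - 3)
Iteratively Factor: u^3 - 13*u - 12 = (u - 4)*(u^2 + 4*u + 3) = (u - 4)*(u + 3)*(u + 1)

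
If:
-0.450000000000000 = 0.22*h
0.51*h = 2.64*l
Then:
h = -2.05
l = -0.40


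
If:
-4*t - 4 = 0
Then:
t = -1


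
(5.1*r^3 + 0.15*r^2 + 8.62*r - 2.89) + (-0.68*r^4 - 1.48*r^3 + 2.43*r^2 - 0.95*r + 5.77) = -0.68*r^4 + 3.62*r^3 + 2.58*r^2 + 7.67*r + 2.88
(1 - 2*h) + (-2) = -2*h - 1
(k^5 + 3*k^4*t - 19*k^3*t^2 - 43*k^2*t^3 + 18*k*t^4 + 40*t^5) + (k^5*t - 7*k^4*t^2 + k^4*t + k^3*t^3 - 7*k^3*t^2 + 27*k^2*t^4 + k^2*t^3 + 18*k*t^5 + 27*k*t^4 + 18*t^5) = k^5*t + k^5 - 7*k^4*t^2 + 4*k^4*t + k^3*t^3 - 26*k^3*t^2 + 27*k^2*t^4 - 42*k^2*t^3 + 18*k*t^5 + 45*k*t^4 + 58*t^5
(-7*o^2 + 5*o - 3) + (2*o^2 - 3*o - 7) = -5*o^2 + 2*o - 10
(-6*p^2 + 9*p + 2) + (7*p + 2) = -6*p^2 + 16*p + 4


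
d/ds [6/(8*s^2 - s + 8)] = 6*(1 - 16*s)/(8*s^2 - s + 8)^2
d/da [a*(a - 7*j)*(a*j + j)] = j*(3*a^2 - 14*a*j + 2*a - 7*j)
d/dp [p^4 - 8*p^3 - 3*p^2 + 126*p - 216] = 4*p^3 - 24*p^2 - 6*p + 126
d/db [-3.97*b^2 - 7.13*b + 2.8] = -7.94*b - 7.13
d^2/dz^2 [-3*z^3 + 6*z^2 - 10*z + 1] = 12 - 18*z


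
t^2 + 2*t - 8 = (t - 2)*(t + 4)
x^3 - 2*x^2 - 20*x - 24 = (x - 6)*(x + 2)^2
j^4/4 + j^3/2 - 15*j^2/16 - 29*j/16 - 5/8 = (j/4 + 1/4)*(j - 2)*(j + 1/2)*(j + 5/2)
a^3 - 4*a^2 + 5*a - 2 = (a - 2)*(a - 1)^2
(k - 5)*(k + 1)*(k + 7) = k^3 + 3*k^2 - 33*k - 35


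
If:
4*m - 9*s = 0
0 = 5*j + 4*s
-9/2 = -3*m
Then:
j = -8/15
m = 3/2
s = 2/3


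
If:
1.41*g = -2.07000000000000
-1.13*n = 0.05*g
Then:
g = -1.47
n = 0.06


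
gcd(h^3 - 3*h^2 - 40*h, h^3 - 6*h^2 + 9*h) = h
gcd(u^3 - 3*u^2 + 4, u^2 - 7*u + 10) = u - 2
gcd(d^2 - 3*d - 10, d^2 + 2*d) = d + 2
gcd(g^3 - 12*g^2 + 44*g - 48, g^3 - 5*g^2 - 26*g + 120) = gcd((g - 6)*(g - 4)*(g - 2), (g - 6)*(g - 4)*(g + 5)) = g^2 - 10*g + 24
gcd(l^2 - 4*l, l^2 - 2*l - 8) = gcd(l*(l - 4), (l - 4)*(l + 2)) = l - 4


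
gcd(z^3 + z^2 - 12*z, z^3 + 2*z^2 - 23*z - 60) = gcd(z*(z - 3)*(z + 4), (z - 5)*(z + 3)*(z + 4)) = z + 4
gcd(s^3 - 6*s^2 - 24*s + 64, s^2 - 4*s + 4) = s - 2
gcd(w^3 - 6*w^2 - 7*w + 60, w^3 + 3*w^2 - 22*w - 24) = w - 4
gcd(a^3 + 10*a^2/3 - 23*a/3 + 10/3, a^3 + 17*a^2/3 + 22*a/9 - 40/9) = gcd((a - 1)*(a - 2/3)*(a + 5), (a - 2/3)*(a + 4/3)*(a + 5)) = a^2 + 13*a/3 - 10/3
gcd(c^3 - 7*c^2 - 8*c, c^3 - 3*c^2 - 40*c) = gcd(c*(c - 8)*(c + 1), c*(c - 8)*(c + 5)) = c^2 - 8*c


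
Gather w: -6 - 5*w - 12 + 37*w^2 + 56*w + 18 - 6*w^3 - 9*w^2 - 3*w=-6*w^3 + 28*w^2 + 48*w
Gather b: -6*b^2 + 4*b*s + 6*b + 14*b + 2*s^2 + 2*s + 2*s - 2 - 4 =-6*b^2 + b*(4*s + 20) + 2*s^2 + 4*s - 6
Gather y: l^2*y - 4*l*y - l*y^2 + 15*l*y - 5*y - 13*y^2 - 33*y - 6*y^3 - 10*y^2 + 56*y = -6*y^3 + y^2*(-l - 23) + y*(l^2 + 11*l + 18)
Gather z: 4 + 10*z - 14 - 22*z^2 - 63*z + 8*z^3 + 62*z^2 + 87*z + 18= 8*z^3 + 40*z^2 + 34*z + 8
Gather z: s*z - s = s*z - s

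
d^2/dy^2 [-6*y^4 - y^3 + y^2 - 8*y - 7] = -72*y^2 - 6*y + 2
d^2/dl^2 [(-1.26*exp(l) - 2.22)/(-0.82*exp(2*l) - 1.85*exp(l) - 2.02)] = (0.847224*exp(4*l) + 4.059492*exp(3*l) - 2.419164*exp(2*l) - 11.819502*exp(l) - 3.154836)*exp(l)/(0.551368*exp(6*l) + 3.73182*exp(5*l) + 12.494094*exp(4*l) + 24.717665*exp(3*l) + 30.778134*exp(2*l) + 22.64622*exp(l) + 8.242408)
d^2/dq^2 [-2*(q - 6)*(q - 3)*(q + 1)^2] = -24*q^2 + 84*q - 4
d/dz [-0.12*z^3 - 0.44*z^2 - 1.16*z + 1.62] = -0.36*z^2 - 0.88*z - 1.16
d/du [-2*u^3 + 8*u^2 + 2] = 2*u*(8 - 3*u)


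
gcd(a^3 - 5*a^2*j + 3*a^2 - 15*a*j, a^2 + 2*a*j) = a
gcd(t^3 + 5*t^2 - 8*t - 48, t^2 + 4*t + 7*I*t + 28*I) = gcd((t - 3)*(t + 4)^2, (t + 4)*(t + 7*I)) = t + 4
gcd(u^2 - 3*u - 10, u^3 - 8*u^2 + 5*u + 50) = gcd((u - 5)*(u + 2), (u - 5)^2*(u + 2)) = u^2 - 3*u - 10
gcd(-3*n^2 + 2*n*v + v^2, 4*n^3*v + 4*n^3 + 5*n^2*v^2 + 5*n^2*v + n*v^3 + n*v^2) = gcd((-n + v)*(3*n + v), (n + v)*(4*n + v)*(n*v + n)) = 1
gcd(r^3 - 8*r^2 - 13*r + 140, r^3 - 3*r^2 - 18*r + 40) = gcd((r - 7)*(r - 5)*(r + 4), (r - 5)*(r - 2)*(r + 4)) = r^2 - r - 20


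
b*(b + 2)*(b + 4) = b^3 + 6*b^2 + 8*b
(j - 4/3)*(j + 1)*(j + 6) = j^3 + 17*j^2/3 - 10*j/3 - 8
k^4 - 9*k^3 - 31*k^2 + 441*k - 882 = (k - 7)*(k - 6)*(k - 3)*(k + 7)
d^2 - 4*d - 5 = (d - 5)*(d + 1)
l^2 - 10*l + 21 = (l - 7)*(l - 3)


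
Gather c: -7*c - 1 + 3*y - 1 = -7*c + 3*y - 2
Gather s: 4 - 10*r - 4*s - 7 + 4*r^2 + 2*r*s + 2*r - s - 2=4*r^2 - 8*r + s*(2*r - 5) - 5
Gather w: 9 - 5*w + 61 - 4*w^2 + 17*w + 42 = -4*w^2 + 12*w + 112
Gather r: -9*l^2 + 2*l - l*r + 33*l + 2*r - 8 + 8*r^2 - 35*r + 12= -9*l^2 + 35*l + 8*r^2 + r*(-l - 33) + 4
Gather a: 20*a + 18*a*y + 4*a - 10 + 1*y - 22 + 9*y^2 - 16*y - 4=a*(18*y + 24) + 9*y^2 - 15*y - 36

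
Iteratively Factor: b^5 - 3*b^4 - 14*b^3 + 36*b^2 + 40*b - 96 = (b - 4)*(b^4 + b^3 - 10*b^2 - 4*b + 24) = (b - 4)*(b - 2)*(b^3 + 3*b^2 - 4*b - 12) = (b - 4)*(b - 2)*(b + 3)*(b^2 - 4) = (b - 4)*(b - 2)*(b + 2)*(b + 3)*(b - 2)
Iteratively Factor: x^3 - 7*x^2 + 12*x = (x)*(x^2 - 7*x + 12) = x*(x - 4)*(x - 3)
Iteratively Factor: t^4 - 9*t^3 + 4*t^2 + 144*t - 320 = (t - 4)*(t^3 - 5*t^2 - 16*t + 80) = (t - 4)*(t + 4)*(t^2 - 9*t + 20) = (t - 5)*(t - 4)*(t + 4)*(t - 4)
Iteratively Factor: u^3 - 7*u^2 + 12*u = (u)*(u^2 - 7*u + 12) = u*(u - 3)*(u - 4)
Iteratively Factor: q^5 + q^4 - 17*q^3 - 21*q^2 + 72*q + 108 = (q - 3)*(q^4 + 4*q^3 - 5*q^2 - 36*q - 36) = (q - 3)*(q + 2)*(q^3 + 2*q^2 - 9*q - 18) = (q - 3)^2*(q + 2)*(q^2 + 5*q + 6) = (q - 3)^2*(q + 2)*(q + 3)*(q + 2)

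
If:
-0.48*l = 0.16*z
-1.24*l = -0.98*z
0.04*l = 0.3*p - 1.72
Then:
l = 0.00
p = 5.73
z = 0.00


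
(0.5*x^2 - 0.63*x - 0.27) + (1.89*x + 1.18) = 0.5*x^2 + 1.26*x + 0.91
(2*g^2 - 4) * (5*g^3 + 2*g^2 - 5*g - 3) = 10*g^5 + 4*g^4 - 30*g^3 - 14*g^2 + 20*g + 12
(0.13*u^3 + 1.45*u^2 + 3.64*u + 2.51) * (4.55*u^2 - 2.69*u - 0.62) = 0.5915*u^5 + 6.2478*u^4 + 12.5809*u^3 + 0.729899999999999*u^2 - 9.0087*u - 1.5562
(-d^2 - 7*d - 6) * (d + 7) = -d^3 - 14*d^2 - 55*d - 42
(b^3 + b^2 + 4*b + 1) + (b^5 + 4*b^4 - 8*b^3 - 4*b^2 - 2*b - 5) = b^5 + 4*b^4 - 7*b^3 - 3*b^2 + 2*b - 4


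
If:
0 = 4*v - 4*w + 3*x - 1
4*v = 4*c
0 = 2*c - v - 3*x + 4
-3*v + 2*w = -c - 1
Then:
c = -5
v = -5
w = -11/2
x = -1/3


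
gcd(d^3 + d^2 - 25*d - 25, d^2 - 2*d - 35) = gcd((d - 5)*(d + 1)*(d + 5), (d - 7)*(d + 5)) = d + 5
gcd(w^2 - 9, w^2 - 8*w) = 1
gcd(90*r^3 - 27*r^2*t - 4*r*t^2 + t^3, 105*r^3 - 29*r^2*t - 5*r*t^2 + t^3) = 15*r^2 - 2*r*t - t^2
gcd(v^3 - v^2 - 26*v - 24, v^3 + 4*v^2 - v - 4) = v^2 + 5*v + 4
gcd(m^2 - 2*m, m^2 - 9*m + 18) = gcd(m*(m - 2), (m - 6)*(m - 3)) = 1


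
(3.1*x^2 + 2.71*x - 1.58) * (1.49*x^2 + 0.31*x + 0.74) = 4.619*x^4 + 4.9989*x^3 + 0.7799*x^2 + 1.5156*x - 1.1692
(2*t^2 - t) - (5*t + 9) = 2*t^2 - 6*t - 9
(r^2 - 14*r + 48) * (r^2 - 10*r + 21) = r^4 - 24*r^3 + 209*r^2 - 774*r + 1008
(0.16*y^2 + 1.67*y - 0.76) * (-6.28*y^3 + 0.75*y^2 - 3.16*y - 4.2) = -1.0048*y^5 - 10.3676*y^4 + 5.5197*y^3 - 6.5192*y^2 - 4.6124*y + 3.192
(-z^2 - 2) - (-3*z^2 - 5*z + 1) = 2*z^2 + 5*z - 3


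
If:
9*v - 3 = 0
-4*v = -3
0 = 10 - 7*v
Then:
No Solution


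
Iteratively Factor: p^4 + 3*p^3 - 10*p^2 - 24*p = (p)*(p^3 + 3*p^2 - 10*p - 24) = p*(p - 3)*(p^2 + 6*p + 8) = p*(p - 3)*(p + 2)*(p + 4)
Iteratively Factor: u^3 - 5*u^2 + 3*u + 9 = (u - 3)*(u^2 - 2*u - 3) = (u - 3)^2*(u + 1)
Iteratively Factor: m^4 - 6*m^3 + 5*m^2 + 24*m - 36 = (m + 2)*(m^3 - 8*m^2 + 21*m - 18) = (m - 3)*(m + 2)*(m^2 - 5*m + 6) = (m - 3)*(m - 2)*(m + 2)*(m - 3)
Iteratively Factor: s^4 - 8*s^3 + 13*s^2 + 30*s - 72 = (s - 3)*(s^3 - 5*s^2 - 2*s + 24) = (s - 4)*(s - 3)*(s^2 - s - 6) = (s - 4)*(s - 3)^2*(s + 2)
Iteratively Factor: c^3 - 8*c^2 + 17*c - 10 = (c - 5)*(c^2 - 3*c + 2) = (c - 5)*(c - 2)*(c - 1)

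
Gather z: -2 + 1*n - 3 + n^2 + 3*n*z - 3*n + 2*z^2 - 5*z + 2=n^2 - 2*n + 2*z^2 + z*(3*n - 5) - 3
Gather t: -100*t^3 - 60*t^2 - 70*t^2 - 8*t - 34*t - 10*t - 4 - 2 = -100*t^3 - 130*t^2 - 52*t - 6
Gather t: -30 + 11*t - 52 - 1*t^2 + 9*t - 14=-t^2 + 20*t - 96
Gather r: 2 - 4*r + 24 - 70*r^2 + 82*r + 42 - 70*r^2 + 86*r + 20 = -140*r^2 + 164*r + 88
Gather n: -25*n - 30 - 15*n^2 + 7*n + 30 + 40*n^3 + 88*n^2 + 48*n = 40*n^3 + 73*n^2 + 30*n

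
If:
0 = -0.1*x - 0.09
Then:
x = -0.90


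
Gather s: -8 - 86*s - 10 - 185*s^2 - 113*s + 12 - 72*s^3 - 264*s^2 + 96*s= -72*s^3 - 449*s^2 - 103*s - 6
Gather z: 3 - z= 3 - z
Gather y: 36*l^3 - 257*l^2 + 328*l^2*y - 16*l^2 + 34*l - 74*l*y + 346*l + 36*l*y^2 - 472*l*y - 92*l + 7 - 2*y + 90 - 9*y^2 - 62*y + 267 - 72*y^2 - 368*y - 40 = 36*l^3 - 273*l^2 + 288*l + y^2*(36*l - 81) + y*(328*l^2 - 546*l - 432) + 324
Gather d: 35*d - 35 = 35*d - 35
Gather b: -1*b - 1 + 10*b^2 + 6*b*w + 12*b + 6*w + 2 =10*b^2 + b*(6*w + 11) + 6*w + 1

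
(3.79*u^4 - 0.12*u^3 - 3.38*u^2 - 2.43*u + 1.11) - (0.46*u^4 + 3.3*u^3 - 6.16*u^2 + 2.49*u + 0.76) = 3.33*u^4 - 3.42*u^3 + 2.78*u^2 - 4.92*u + 0.35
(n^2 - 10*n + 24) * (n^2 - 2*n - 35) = n^4 - 12*n^3 + 9*n^2 + 302*n - 840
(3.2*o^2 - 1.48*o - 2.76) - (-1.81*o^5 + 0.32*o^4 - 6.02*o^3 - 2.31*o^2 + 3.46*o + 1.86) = 1.81*o^5 - 0.32*o^4 + 6.02*o^3 + 5.51*o^2 - 4.94*o - 4.62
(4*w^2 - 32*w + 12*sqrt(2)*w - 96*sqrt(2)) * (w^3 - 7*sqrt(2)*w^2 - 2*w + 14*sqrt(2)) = 4*w^5 - 32*w^4 - 16*sqrt(2)*w^4 - 176*w^3 + 128*sqrt(2)*w^3 + 32*sqrt(2)*w^2 + 1408*w^2 - 256*sqrt(2)*w + 336*w - 2688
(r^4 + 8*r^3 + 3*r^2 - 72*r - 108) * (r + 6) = r^5 + 14*r^4 + 51*r^3 - 54*r^2 - 540*r - 648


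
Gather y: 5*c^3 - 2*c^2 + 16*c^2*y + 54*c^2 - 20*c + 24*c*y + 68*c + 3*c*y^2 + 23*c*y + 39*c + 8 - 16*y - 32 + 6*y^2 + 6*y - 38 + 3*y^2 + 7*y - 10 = 5*c^3 + 52*c^2 + 87*c + y^2*(3*c + 9) + y*(16*c^2 + 47*c - 3) - 72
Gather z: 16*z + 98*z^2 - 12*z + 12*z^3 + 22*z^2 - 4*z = 12*z^3 + 120*z^2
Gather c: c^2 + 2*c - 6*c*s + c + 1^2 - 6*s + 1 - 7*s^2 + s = c^2 + c*(3 - 6*s) - 7*s^2 - 5*s + 2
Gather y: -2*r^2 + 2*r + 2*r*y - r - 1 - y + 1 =-2*r^2 + r + y*(2*r - 1)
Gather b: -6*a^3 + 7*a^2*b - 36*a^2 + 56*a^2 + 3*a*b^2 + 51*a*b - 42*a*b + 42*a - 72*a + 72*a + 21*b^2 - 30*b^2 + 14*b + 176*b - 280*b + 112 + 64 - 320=-6*a^3 + 20*a^2 + 42*a + b^2*(3*a - 9) + b*(7*a^2 + 9*a - 90) - 144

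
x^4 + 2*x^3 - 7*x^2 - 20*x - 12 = (x - 3)*(x + 1)*(x + 2)^2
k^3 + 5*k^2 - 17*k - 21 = (k - 3)*(k + 1)*(k + 7)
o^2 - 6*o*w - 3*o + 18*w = (o - 3)*(o - 6*w)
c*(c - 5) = c^2 - 5*c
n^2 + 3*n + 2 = (n + 1)*(n + 2)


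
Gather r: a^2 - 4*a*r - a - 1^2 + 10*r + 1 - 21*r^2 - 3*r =a^2 - a - 21*r^2 + r*(7 - 4*a)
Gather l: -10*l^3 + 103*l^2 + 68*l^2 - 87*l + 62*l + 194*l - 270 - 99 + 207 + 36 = -10*l^3 + 171*l^2 + 169*l - 126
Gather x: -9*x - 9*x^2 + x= -9*x^2 - 8*x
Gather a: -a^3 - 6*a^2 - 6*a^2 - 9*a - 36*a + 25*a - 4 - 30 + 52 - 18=-a^3 - 12*a^2 - 20*a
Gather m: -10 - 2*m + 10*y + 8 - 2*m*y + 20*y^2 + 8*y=m*(-2*y - 2) + 20*y^2 + 18*y - 2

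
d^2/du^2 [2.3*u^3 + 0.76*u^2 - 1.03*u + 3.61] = 13.8*u + 1.52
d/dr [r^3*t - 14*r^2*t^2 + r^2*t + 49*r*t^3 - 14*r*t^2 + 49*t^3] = t*(3*r^2 - 28*r*t + 2*r + 49*t^2 - 14*t)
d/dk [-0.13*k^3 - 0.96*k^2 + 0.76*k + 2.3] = -0.39*k^2 - 1.92*k + 0.76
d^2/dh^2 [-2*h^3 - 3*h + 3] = -12*h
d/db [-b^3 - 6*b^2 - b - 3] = -3*b^2 - 12*b - 1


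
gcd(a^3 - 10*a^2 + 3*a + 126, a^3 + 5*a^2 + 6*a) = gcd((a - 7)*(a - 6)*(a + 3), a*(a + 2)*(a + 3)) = a + 3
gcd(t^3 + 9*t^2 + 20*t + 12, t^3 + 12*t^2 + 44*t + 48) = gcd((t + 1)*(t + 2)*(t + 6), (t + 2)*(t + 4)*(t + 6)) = t^2 + 8*t + 12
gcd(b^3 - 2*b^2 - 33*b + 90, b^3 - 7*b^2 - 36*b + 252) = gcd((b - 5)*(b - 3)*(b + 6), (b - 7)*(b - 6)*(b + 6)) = b + 6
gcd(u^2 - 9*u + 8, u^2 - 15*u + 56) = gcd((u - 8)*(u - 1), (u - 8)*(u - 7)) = u - 8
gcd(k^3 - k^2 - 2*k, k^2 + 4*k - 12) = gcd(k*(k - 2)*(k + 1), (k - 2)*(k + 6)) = k - 2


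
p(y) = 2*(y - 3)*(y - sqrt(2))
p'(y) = 4*y - 6 - 2*sqrt(2)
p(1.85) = -1.00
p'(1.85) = -1.43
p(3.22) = 0.79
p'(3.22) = 4.05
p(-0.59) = 14.39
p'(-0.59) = -11.19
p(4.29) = 7.42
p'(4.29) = 8.33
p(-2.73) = 47.49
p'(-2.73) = -19.75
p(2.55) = -1.02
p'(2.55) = 1.37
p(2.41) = -1.18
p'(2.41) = 0.81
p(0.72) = 3.17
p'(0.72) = -5.95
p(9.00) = 91.03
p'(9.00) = 27.17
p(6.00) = 27.51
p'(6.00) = 15.17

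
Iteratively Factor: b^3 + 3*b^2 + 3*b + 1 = (b + 1)*(b^2 + 2*b + 1) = (b + 1)^2*(b + 1)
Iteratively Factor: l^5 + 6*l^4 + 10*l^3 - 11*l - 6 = (l + 2)*(l^4 + 4*l^3 + 2*l^2 - 4*l - 3) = (l + 1)*(l + 2)*(l^3 + 3*l^2 - l - 3) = (l + 1)^2*(l + 2)*(l^2 + 2*l - 3) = (l + 1)^2*(l + 2)*(l + 3)*(l - 1)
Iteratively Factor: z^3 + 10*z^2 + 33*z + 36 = (z + 3)*(z^2 + 7*z + 12) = (z + 3)^2*(z + 4)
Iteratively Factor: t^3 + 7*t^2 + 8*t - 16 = (t + 4)*(t^2 + 3*t - 4) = (t - 1)*(t + 4)*(t + 4)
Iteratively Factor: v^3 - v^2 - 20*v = (v - 5)*(v^2 + 4*v) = v*(v - 5)*(v + 4)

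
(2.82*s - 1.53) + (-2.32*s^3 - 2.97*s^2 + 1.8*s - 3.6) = -2.32*s^3 - 2.97*s^2 + 4.62*s - 5.13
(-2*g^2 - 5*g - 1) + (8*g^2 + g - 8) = 6*g^2 - 4*g - 9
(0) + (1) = 1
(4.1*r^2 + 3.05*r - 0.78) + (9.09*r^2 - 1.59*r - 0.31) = 13.19*r^2 + 1.46*r - 1.09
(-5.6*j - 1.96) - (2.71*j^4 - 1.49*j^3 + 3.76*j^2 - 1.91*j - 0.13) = -2.71*j^4 + 1.49*j^3 - 3.76*j^2 - 3.69*j - 1.83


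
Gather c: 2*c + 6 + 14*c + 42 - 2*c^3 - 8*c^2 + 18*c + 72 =-2*c^3 - 8*c^2 + 34*c + 120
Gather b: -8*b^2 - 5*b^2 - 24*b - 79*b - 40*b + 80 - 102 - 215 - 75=-13*b^2 - 143*b - 312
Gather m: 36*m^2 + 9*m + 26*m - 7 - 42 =36*m^2 + 35*m - 49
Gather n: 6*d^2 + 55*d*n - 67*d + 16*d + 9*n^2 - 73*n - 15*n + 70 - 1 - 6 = 6*d^2 - 51*d + 9*n^2 + n*(55*d - 88) + 63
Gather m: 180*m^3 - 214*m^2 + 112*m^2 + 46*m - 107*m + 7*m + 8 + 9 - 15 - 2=180*m^3 - 102*m^2 - 54*m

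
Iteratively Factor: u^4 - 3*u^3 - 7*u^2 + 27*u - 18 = (u + 3)*(u^3 - 6*u^2 + 11*u - 6) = (u - 2)*(u + 3)*(u^2 - 4*u + 3) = (u - 3)*(u - 2)*(u + 3)*(u - 1)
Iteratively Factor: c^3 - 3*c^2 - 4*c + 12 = (c - 3)*(c^2 - 4) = (c - 3)*(c + 2)*(c - 2)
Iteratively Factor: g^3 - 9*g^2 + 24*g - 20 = (g - 2)*(g^2 - 7*g + 10) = (g - 5)*(g - 2)*(g - 2)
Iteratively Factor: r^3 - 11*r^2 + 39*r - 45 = (r - 5)*(r^2 - 6*r + 9) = (r - 5)*(r - 3)*(r - 3)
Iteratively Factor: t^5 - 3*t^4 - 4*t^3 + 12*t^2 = (t)*(t^4 - 3*t^3 - 4*t^2 + 12*t) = t^2*(t^3 - 3*t^2 - 4*t + 12) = t^2*(t - 3)*(t^2 - 4) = t^2*(t - 3)*(t - 2)*(t + 2)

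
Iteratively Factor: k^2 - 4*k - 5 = (k - 5)*(k + 1)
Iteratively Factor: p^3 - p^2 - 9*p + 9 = (p + 3)*(p^2 - 4*p + 3) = (p - 1)*(p + 3)*(p - 3)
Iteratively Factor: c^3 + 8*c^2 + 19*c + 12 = (c + 1)*(c^2 + 7*c + 12) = (c + 1)*(c + 3)*(c + 4)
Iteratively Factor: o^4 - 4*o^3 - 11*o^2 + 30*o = (o)*(o^3 - 4*o^2 - 11*o + 30) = o*(o + 3)*(o^2 - 7*o + 10) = o*(o - 5)*(o + 3)*(o - 2)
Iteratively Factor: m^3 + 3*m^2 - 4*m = (m)*(m^2 + 3*m - 4) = m*(m - 1)*(m + 4)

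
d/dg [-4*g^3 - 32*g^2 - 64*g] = -12*g^2 - 64*g - 64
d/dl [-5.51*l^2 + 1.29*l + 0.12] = 1.29 - 11.02*l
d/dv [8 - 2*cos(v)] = 2*sin(v)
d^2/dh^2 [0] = 0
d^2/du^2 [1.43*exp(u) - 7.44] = 1.43*exp(u)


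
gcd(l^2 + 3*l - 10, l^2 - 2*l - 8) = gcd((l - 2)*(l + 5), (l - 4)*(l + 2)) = 1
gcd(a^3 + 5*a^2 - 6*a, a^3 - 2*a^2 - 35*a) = a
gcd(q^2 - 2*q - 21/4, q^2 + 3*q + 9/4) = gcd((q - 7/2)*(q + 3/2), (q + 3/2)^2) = q + 3/2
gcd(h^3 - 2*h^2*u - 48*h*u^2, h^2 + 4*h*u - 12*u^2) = h + 6*u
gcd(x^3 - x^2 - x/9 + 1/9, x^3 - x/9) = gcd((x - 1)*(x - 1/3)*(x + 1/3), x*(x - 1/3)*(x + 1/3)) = x^2 - 1/9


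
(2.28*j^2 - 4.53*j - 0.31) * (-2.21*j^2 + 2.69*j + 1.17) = -5.0388*j^4 + 16.1445*j^3 - 8.833*j^2 - 6.134*j - 0.3627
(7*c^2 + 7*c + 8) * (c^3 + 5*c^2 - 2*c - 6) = 7*c^5 + 42*c^4 + 29*c^3 - 16*c^2 - 58*c - 48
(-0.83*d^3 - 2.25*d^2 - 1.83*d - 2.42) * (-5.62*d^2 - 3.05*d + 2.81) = 4.6646*d^5 + 15.1765*d^4 + 14.8148*d^3 + 12.8594*d^2 + 2.2387*d - 6.8002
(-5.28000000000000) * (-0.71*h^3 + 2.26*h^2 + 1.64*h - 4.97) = 3.7488*h^3 - 11.9328*h^2 - 8.6592*h + 26.2416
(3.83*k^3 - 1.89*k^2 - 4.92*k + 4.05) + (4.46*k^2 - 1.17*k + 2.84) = 3.83*k^3 + 2.57*k^2 - 6.09*k + 6.89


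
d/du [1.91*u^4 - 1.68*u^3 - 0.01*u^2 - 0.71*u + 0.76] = 7.64*u^3 - 5.04*u^2 - 0.02*u - 0.71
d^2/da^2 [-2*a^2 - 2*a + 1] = -4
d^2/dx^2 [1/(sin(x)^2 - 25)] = 2*(-2*sin(x)^4 - 47*sin(x)^2 + 25)/(sin(x)^2 - 25)^3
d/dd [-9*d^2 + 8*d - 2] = 8 - 18*d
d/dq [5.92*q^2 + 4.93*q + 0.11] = 11.84*q + 4.93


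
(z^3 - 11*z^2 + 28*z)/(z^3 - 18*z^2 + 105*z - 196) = z/(z - 7)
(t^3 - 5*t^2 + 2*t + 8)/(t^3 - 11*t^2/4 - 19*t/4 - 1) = 4*(t - 2)/(4*t + 1)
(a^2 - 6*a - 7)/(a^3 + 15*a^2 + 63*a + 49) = (a - 7)/(a^2 + 14*a + 49)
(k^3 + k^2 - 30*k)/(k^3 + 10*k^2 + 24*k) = (k - 5)/(k + 4)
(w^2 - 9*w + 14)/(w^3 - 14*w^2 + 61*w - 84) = (w - 2)/(w^2 - 7*w + 12)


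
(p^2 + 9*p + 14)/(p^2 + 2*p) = (p + 7)/p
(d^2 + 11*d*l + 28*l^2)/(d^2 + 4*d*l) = (d + 7*l)/d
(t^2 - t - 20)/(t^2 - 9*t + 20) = (t + 4)/(t - 4)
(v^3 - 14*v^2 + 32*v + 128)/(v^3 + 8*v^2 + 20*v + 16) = (v^2 - 16*v + 64)/(v^2 + 6*v + 8)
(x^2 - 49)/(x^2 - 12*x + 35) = (x + 7)/(x - 5)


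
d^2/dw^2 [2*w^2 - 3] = 4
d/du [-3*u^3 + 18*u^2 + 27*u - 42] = -9*u^2 + 36*u + 27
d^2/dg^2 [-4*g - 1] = 0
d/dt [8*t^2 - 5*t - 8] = 16*t - 5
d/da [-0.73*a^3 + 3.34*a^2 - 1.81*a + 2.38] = -2.19*a^2 + 6.68*a - 1.81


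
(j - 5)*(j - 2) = j^2 - 7*j + 10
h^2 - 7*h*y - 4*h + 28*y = (h - 4)*(h - 7*y)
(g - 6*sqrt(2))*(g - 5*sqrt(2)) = g^2 - 11*sqrt(2)*g + 60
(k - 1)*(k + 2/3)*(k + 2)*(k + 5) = k^4 + 20*k^3/3 + 7*k^2 - 8*k - 20/3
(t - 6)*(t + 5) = t^2 - t - 30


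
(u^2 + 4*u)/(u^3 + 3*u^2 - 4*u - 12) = u*(u + 4)/(u^3 + 3*u^2 - 4*u - 12)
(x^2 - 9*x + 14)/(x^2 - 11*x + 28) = (x - 2)/(x - 4)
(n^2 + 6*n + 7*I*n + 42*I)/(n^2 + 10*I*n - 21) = (n + 6)/(n + 3*I)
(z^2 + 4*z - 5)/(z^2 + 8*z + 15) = (z - 1)/(z + 3)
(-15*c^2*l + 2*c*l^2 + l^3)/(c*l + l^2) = (-15*c^2 + 2*c*l + l^2)/(c + l)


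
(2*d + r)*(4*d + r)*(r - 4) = 8*d^2*r - 32*d^2 + 6*d*r^2 - 24*d*r + r^3 - 4*r^2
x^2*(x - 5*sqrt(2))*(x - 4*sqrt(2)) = x^4 - 9*sqrt(2)*x^3 + 40*x^2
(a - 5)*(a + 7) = a^2 + 2*a - 35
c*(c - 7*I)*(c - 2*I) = c^3 - 9*I*c^2 - 14*c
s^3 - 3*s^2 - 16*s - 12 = (s - 6)*(s + 1)*(s + 2)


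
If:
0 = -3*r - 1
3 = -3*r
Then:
No Solution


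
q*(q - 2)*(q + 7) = q^3 + 5*q^2 - 14*q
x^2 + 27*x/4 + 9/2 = (x + 3/4)*(x + 6)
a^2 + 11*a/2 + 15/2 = (a + 5/2)*(a + 3)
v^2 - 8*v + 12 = (v - 6)*(v - 2)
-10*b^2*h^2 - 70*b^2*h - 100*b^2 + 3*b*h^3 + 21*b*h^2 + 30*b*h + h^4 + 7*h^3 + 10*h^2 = (-2*b + h)*(5*b + h)*(h + 2)*(h + 5)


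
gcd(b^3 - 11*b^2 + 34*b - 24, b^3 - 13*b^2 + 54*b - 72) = b^2 - 10*b + 24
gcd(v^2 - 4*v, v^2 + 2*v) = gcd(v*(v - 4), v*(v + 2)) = v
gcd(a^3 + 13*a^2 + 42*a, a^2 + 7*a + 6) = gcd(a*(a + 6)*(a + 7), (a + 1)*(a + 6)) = a + 6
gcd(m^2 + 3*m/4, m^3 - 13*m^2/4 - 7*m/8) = m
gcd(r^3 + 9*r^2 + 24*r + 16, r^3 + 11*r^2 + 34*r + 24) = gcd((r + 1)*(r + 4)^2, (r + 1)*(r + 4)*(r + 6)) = r^2 + 5*r + 4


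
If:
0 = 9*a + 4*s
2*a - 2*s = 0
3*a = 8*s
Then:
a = 0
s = 0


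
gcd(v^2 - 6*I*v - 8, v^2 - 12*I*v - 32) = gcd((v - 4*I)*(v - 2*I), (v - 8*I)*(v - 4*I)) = v - 4*I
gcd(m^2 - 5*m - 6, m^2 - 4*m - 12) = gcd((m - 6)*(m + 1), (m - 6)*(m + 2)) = m - 6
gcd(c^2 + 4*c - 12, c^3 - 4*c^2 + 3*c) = 1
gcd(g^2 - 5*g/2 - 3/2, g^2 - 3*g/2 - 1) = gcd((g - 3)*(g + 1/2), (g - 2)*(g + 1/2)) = g + 1/2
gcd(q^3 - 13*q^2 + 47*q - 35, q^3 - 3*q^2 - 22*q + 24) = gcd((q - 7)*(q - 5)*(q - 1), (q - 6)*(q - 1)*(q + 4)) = q - 1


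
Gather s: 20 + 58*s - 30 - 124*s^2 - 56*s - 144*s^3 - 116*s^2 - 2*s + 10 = -144*s^3 - 240*s^2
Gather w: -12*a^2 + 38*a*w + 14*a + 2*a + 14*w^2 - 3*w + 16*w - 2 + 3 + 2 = -12*a^2 + 16*a + 14*w^2 + w*(38*a + 13) + 3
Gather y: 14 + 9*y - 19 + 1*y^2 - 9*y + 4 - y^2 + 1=0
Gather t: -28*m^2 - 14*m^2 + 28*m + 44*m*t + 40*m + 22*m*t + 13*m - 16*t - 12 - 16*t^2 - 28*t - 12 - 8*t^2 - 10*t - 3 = -42*m^2 + 81*m - 24*t^2 + t*(66*m - 54) - 27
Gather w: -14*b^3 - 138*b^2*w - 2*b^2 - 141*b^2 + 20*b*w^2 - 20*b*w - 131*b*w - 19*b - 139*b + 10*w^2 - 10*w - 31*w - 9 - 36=-14*b^3 - 143*b^2 - 158*b + w^2*(20*b + 10) + w*(-138*b^2 - 151*b - 41) - 45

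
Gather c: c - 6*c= -5*c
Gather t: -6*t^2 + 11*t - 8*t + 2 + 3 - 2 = -6*t^2 + 3*t + 3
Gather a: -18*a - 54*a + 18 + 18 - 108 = -72*a - 72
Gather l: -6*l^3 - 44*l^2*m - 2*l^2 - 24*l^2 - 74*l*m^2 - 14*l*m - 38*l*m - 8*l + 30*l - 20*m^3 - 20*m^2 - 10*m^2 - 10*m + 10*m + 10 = -6*l^3 + l^2*(-44*m - 26) + l*(-74*m^2 - 52*m + 22) - 20*m^3 - 30*m^2 + 10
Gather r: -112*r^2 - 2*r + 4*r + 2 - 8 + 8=-112*r^2 + 2*r + 2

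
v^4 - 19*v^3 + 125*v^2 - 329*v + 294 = (v - 7)^2*(v - 3)*(v - 2)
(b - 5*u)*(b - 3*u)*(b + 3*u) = b^3 - 5*b^2*u - 9*b*u^2 + 45*u^3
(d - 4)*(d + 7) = d^2 + 3*d - 28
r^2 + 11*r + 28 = (r + 4)*(r + 7)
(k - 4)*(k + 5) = k^2 + k - 20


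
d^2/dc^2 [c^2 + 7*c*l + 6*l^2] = 2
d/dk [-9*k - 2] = -9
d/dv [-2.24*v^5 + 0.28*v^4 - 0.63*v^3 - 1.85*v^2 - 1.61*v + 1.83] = -11.2*v^4 + 1.12*v^3 - 1.89*v^2 - 3.7*v - 1.61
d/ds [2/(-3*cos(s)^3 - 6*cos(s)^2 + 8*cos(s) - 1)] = 2*(-9*cos(s)^2 - 12*cos(s) + 8)*sin(s)/(3*cos(s)^3 + 6*cos(s)^2 - 8*cos(s) + 1)^2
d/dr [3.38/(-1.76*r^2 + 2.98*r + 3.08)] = (11.8976*r - 10.0724)/(-1.76*r^2 + 2.98*r + 3.08)^2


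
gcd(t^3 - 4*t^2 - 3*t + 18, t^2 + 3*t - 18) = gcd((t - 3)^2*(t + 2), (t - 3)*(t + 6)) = t - 3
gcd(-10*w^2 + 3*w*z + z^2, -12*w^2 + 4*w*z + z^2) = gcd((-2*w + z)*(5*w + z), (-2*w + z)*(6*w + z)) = -2*w + z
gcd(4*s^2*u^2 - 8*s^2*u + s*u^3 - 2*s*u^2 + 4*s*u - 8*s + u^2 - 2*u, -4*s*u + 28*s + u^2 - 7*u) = 1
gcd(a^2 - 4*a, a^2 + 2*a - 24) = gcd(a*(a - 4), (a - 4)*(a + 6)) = a - 4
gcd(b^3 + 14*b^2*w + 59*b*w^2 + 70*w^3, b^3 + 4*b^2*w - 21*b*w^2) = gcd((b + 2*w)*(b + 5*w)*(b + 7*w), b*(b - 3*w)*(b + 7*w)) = b + 7*w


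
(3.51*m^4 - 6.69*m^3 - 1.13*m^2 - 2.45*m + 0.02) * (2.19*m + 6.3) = 7.6869*m^5 + 7.4619*m^4 - 44.6217*m^3 - 12.4845*m^2 - 15.3912*m + 0.126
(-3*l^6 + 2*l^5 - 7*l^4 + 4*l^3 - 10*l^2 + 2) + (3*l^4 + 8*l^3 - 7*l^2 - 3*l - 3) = -3*l^6 + 2*l^5 - 4*l^4 + 12*l^3 - 17*l^2 - 3*l - 1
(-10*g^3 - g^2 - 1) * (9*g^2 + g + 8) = -90*g^5 - 19*g^4 - 81*g^3 - 17*g^2 - g - 8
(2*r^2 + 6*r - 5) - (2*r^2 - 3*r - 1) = 9*r - 4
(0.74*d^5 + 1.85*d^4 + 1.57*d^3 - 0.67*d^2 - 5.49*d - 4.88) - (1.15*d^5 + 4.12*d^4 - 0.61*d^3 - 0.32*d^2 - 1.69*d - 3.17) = -0.41*d^5 - 2.27*d^4 + 2.18*d^3 - 0.35*d^2 - 3.8*d - 1.71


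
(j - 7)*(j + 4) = j^2 - 3*j - 28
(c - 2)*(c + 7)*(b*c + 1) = b*c^3 + 5*b*c^2 - 14*b*c + c^2 + 5*c - 14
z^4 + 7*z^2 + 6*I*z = z*(z - 3*I)*(z + I)*(z + 2*I)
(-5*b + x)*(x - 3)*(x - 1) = -5*b*x^2 + 20*b*x - 15*b + x^3 - 4*x^2 + 3*x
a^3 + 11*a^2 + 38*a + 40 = (a + 2)*(a + 4)*(a + 5)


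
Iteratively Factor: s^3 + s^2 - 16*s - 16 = (s - 4)*(s^2 + 5*s + 4) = (s - 4)*(s + 1)*(s + 4)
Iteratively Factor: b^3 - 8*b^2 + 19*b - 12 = (b - 1)*(b^2 - 7*b + 12) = (b - 4)*(b - 1)*(b - 3)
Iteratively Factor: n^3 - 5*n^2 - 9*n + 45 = (n + 3)*(n^2 - 8*n + 15) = (n - 3)*(n + 3)*(n - 5)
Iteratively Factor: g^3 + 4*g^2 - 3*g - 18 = (g + 3)*(g^2 + g - 6) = (g - 2)*(g + 3)*(g + 3)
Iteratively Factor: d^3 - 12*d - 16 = (d - 4)*(d^2 + 4*d + 4) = (d - 4)*(d + 2)*(d + 2)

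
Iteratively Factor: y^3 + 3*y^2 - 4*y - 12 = (y - 2)*(y^2 + 5*y + 6) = (y - 2)*(y + 2)*(y + 3)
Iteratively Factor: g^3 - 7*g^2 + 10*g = (g - 2)*(g^2 - 5*g) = (g - 5)*(g - 2)*(g)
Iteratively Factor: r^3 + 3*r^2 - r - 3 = (r + 3)*(r^2 - 1) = (r + 1)*(r + 3)*(r - 1)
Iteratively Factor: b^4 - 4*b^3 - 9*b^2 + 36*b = (b + 3)*(b^3 - 7*b^2 + 12*b) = (b - 4)*(b + 3)*(b^2 - 3*b) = (b - 4)*(b - 3)*(b + 3)*(b)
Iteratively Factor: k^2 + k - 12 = (k - 3)*(k + 4)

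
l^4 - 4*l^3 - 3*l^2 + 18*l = l*(l - 3)^2*(l + 2)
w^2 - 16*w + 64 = (w - 8)^2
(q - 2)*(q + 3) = q^2 + q - 6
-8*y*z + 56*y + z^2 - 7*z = (-8*y + z)*(z - 7)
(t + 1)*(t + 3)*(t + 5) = t^3 + 9*t^2 + 23*t + 15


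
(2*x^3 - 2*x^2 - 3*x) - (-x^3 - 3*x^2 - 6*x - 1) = 3*x^3 + x^2 + 3*x + 1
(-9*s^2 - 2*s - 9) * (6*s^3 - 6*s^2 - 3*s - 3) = -54*s^5 + 42*s^4 - 15*s^3 + 87*s^2 + 33*s + 27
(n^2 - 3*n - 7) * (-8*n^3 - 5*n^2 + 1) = -8*n^5 + 19*n^4 + 71*n^3 + 36*n^2 - 3*n - 7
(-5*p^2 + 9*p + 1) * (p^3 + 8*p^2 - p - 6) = -5*p^5 - 31*p^4 + 78*p^3 + 29*p^2 - 55*p - 6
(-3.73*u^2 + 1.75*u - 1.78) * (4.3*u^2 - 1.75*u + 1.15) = -16.039*u^4 + 14.0525*u^3 - 15.006*u^2 + 5.1275*u - 2.047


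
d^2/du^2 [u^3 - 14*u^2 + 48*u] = 6*u - 28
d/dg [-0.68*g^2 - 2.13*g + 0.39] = -1.36*g - 2.13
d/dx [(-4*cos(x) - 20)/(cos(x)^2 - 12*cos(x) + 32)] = 4*(sin(x)^2 - 10*cos(x) + 91)*sin(x)/(cos(x)^2 - 12*cos(x) + 32)^2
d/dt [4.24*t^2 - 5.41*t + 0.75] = 8.48*t - 5.41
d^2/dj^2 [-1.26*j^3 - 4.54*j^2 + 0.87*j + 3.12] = -7.56*j - 9.08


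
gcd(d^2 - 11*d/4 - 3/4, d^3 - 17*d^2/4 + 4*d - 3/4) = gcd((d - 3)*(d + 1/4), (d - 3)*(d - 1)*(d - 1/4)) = d - 3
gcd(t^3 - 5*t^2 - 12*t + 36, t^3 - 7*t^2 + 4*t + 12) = t^2 - 8*t + 12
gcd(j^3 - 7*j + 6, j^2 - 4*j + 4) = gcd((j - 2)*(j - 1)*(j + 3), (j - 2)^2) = j - 2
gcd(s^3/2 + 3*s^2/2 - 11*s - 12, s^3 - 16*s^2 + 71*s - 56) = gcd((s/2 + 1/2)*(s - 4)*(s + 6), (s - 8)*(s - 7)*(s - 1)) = 1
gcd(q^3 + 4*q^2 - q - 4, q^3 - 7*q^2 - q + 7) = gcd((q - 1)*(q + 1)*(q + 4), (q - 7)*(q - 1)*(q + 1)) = q^2 - 1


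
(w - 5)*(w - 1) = w^2 - 6*w + 5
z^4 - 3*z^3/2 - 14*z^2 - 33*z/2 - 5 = (z - 5)*(z + 1/2)*(z + 1)*(z + 2)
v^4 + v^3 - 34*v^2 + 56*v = v*(v - 4)*(v - 2)*(v + 7)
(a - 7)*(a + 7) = a^2 - 49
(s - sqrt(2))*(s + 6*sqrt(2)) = s^2 + 5*sqrt(2)*s - 12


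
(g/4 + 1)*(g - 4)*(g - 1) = g^3/4 - g^2/4 - 4*g + 4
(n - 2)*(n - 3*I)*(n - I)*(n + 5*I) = n^4 - 2*n^3 + I*n^3 + 17*n^2 - 2*I*n^2 - 34*n - 15*I*n + 30*I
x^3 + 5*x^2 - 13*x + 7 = (x - 1)^2*(x + 7)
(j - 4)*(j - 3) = j^2 - 7*j + 12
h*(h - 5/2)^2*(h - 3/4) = h^4 - 23*h^3/4 + 10*h^2 - 75*h/16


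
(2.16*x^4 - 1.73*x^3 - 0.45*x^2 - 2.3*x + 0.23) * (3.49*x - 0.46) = 7.5384*x^5 - 7.0313*x^4 - 0.7747*x^3 - 7.82*x^2 + 1.8607*x - 0.1058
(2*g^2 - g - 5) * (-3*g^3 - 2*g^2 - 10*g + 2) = -6*g^5 - g^4 - 3*g^3 + 24*g^2 + 48*g - 10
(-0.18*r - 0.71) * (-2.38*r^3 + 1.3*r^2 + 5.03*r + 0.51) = 0.4284*r^4 + 1.4558*r^3 - 1.8284*r^2 - 3.6631*r - 0.3621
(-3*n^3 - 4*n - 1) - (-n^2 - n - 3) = -3*n^3 + n^2 - 3*n + 2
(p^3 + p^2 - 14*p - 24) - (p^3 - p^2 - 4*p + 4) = 2*p^2 - 10*p - 28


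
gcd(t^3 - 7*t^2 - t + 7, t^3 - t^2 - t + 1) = t^2 - 1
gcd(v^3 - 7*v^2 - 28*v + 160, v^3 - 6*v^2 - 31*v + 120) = v^2 - 3*v - 40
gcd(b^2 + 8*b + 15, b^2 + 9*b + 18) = b + 3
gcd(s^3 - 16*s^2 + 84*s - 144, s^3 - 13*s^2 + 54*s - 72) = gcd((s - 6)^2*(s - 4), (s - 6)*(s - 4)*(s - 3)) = s^2 - 10*s + 24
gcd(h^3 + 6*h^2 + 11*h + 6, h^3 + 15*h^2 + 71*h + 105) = h + 3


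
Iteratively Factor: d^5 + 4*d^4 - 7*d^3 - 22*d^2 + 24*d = (d)*(d^4 + 4*d^3 - 7*d^2 - 22*d + 24) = d*(d - 2)*(d^3 + 6*d^2 + 5*d - 12) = d*(d - 2)*(d + 3)*(d^2 + 3*d - 4) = d*(d - 2)*(d - 1)*(d + 3)*(d + 4)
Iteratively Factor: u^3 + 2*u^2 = (u)*(u^2 + 2*u) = u^2*(u + 2)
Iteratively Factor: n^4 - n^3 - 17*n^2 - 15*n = (n)*(n^3 - n^2 - 17*n - 15) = n*(n - 5)*(n^2 + 4*n + 3) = n*(n - 5)*(n + 3)*(n + 1)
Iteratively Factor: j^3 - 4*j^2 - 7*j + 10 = (j + 2)*(j^2 - 6*j + 5) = (j - 1)*(j + 2)*(j - 5)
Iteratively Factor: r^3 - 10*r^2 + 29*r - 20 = (r - 1)*(r^2 - 9*r + 20) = (r - 4)*(r - 1)*(r - 5)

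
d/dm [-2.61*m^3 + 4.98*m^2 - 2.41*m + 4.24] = -7.83*m^2 + 9.96*m - 2.41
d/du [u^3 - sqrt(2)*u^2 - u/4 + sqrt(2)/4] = 3*u^2 - 2*sqrt(2)*u - 1/4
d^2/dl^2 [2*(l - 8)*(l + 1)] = 4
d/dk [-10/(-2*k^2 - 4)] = -10*k/(k^2 + 2)^2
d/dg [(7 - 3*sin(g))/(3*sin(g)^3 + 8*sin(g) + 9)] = (18*sin(g)^3 - 63*sin(g)^2 - 83)*cos(g)/(3*sin(g)^3 + 8*sin(g) + 9)^2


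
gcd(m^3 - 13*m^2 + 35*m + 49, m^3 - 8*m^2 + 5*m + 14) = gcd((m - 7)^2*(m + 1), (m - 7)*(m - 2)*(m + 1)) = m^2 - 6*m - 7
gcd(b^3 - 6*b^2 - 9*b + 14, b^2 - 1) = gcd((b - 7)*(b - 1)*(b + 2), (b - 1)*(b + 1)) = b - 1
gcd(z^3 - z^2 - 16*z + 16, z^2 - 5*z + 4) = z^2 - 5*z + 4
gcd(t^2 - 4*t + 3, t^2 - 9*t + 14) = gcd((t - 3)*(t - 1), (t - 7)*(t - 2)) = 1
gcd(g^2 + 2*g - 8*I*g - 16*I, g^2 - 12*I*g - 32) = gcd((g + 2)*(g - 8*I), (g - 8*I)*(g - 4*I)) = g - 8*I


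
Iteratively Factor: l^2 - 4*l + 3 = (l - 3)*(l - 1)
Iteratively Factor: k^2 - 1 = (k - 1)*(k + 1)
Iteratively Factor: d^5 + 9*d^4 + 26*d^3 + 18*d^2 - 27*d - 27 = (d + 3)*(d^4 + 6*d^3 + 8*d^2 - 6*d - 9) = (d + 1)*(d + 3)*(d^3 + 5*d^2 + 3*d - 9) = (d + 1)*(d + 3)^2*(d^2 + 2*d - 3) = (d - 1)*(d + 1)*(d + 3)^2*(d + 3)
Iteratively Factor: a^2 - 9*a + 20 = (a - 5)*(a - 4)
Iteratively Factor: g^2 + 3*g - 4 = (g + 4)*(g - 1)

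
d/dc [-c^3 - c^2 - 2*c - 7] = -3*c^2 - 2*c - 2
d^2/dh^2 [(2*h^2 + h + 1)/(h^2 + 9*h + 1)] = 2*(-17*h^3 - 3*h^2 + 24*h + 73)/(h^6 + 27*h^5 + 246*h^4 + 783*h^3 + 246*h^2 + 27*h + 1)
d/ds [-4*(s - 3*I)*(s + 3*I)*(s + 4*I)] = -12*s^2 - 32*I*s - 36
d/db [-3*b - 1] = -3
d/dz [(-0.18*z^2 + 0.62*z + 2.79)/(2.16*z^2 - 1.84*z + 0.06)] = (-1.008*z^2 - 12.0744*z + 5.1708)/(4.6656*z^4 - 7.9488*z^3 + 3.6448*z^2 - 0.2208*z + 0.0036)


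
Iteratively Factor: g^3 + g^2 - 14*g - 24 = (g + 2)*(g^2 - g - 12) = (g + 2)*(g + 3)*(g - 4)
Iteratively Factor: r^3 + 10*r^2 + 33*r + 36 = (r + 3)*(r^2 + 7*r + 12) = (r + 3)*(r + 4)*(r + 3)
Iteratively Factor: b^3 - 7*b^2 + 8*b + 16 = (b - 4)*(b^2 - 3*b - 4) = (b - 4)*(b + 1)*(b - 4)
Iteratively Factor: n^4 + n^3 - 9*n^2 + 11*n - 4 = (n - 1)*(n^3 + 2*n^2 - 7*n + 4) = (n - 1)*(n + 4)*(n^2 - 2*n + 1) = (n - 1)^2*(n + 4)*(n - 1)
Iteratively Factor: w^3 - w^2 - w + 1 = (w - 1)*(w^2 - 1) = (w - 1)*(w + 1)*(w - 1)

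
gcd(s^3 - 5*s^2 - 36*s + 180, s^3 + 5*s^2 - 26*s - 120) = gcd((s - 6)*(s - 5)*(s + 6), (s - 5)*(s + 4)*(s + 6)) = s^2 + s - 30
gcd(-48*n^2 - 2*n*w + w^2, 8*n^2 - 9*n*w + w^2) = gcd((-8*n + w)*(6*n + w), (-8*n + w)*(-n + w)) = -8*n + w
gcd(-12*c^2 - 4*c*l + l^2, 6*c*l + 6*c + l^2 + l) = 1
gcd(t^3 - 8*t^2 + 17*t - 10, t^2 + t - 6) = t - 2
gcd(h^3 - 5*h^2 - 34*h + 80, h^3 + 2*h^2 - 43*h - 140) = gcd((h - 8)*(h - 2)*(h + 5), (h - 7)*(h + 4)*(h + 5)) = h + 5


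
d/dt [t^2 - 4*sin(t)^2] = 2*t - 4*sin(2*t)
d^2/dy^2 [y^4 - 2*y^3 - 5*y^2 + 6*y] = 12*y^2 - 12*y - 10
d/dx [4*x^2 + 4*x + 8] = 8*x + 4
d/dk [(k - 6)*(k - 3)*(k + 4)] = 3*k^2 - 10*k - 18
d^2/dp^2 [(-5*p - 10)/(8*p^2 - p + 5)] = 10*(-(p + 2)*(16*p - 1)^2 + 3*(8*p + 5)*(8*p^2 - p + 5))/(8*p^2 - p + 5)^3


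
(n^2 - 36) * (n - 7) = n^3 - 7*n^2 - 36*n + 252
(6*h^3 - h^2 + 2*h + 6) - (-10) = 6*h^3 - h^2 + 2*h + 16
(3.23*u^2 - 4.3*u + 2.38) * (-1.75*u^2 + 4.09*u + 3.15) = -5.6525*u^4 + 20.7357*u^3 - 11.5775*u^2 - 3.8108*u + 7.497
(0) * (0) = 0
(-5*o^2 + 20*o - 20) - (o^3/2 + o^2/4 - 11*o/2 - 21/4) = -o^3/2 - 21*o^2/4 + 51*o/2 - 59/4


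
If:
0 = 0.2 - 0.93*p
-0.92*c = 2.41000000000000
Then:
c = -2.62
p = 0.22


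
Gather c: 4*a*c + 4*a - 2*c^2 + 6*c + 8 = 4*a - 2*c^2 + c*(4*a + 6) + 8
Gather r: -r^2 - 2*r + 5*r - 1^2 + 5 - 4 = -r^2 + 3*r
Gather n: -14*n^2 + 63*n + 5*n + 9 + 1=-14*n^2 + 68*n + 10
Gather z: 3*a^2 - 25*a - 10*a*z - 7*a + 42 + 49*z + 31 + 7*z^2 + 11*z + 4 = 3*a^2 - 32*a + 7*z^2 + z*(60 - 10*a) + 77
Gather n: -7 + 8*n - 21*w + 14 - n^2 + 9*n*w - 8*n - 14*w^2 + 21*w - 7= -n^2 + 9*n*w - 14*w^2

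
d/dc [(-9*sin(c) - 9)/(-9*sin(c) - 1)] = -72*cos(c)/(9*sin(c) + 1)^2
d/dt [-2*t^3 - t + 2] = -6*t^2 - 1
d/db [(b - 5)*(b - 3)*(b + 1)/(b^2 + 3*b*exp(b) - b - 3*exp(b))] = (-(b - 5)*(b - 3)*(b + 1)*(3*b*exp(b) + 2*b - 1) + ((b - 5)*(b - 3) + (b - 5)*(b + 1) + (b - 3)*(b + 1))*(b^2 + 3*b*exp(b) - b - 3*exp(b)))/(b^2 + 3*b*exp(b) - b - 3*exp(b))^2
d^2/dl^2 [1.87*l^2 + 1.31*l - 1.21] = 3.74000000000000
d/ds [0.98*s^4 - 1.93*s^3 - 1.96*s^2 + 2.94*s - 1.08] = 3.92*s^3 - 5.79*s^2 - 3.92*s + 2.94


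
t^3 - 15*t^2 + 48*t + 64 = (t - 8)^2*(t + 1)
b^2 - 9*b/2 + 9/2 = (b - 3)*(b - 3/2)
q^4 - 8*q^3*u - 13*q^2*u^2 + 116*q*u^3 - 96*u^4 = (q - 8*u)*(q - 3*u)*(q - u)*(q + 4*u)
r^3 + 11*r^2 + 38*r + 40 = (r + 2)*(r + 4)*(r + 5)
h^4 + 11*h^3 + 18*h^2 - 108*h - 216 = (h - 3)*(h + 2)*(h + 6)^2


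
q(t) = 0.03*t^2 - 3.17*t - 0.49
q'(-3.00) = -3.35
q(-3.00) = 9.29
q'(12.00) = -2.45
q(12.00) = -34.21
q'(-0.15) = -3.18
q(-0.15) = -0.01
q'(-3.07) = -3.35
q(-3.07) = 9.52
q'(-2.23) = -3.30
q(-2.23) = 6.73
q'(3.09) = -2.98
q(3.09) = -10.00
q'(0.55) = -3.14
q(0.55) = -2.22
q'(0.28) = -3.15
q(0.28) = -1.38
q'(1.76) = -3.06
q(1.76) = -5.98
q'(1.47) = -3.08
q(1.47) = -5.09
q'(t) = 0.06*t - 3.17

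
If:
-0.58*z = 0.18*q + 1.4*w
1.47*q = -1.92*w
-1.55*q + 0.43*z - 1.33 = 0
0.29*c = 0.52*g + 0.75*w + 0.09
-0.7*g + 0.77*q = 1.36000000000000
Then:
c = -3.16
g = -3.59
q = -1.50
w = 1.15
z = -2.30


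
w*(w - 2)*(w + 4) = w^3 + 2*w^2 - 8*w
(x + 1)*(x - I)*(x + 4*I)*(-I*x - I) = -I*x^4 + 3*x^3 - 2*I*x^3 + 6*x^2 - 5*I*x^2 + 3*x - 8*I*x - 4*I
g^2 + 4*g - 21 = (g - 3)*(g + 7)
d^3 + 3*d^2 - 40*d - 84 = (d - 6)*(d + 2)*(d + 7)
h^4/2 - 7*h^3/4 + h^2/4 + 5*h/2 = h*(h/2 + 1/2)*(h - 5/2)*(h - 2)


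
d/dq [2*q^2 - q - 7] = 4*q - 1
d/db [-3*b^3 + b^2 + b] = -9*b^2 + 2*b + 1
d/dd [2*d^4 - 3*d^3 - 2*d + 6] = 8*d^3 - 9*d^2 - 2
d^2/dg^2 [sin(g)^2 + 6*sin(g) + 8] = -6*sin(g) + 2*cos(2*g)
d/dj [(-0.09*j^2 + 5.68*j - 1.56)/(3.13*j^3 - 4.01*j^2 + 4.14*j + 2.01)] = (0.2817*j^4 - 35.5568*j^3 + 37.0526*j^2 - 12.873*j + 17.8752)/(9.7969*j^6 - 25.1026*j^5 + 41.9965*j^4 - 20.6202*j^3 + 1.0194*j^2 + 16.6428*j + 4.0401)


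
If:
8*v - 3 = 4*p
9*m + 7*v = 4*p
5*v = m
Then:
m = -15/44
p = -39/44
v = -3/44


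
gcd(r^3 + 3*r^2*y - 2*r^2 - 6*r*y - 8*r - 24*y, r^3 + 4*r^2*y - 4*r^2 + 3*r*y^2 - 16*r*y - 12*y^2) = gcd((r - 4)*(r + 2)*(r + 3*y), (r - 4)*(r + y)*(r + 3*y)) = r^2 + 3*r*y - 4*r - 12*y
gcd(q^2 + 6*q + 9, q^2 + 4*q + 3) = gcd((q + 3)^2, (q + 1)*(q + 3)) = q + 3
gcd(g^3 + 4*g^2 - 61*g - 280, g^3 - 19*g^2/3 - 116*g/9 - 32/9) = g - 8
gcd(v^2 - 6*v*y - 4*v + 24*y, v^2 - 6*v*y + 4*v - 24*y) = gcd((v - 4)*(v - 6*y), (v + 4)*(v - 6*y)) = -v + 6*y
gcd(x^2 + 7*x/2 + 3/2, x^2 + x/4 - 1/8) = x + 1/2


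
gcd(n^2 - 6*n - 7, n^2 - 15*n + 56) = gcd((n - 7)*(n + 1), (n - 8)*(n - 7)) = n - 7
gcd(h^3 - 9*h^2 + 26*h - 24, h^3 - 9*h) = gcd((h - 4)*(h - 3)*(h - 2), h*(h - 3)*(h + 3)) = h - 3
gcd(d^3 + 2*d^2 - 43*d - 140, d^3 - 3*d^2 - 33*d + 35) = d^2 - 2*d - 35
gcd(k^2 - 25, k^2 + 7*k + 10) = k + 5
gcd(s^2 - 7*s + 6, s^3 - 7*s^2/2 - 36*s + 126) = s - 6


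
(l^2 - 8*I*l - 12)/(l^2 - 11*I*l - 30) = (l - 2*I)/(l - 5*I)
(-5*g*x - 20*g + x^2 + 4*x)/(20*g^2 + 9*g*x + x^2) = (-5*g*x - 20*g + x^2 + 4*x)/(20*g^2 + 9*g*x + x^2)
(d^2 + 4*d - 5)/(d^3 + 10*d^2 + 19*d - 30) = 1/(d + 6)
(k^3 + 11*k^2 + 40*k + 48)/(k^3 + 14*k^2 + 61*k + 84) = (k + 4)/(k + 7)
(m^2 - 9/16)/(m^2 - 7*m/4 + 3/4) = (m + 3/4)/(m - 1)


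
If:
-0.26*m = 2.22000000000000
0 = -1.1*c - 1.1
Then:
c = -1.00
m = -8.54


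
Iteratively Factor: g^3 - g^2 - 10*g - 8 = (g + 2)*(g^2 - 3*g - 4) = (g + 1)*(g + 2)*(g - 4)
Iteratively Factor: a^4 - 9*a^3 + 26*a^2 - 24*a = (a)*(a^3 - 9*a^2 + 26*a - 24) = a*(a - 3)*(a^2 - 6*a + 8) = a*(a - 4)*(a - 3)*(a - 2)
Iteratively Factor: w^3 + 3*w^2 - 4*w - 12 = (w - 2)*(w^2 + 5*w + 6) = (w - 2)*(w + 3)*(w + 2)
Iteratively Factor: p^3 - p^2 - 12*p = (p + 3)*(p^2 - 4*p) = (p - 4)*(p + 3)*(p)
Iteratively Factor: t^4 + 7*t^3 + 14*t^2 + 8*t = (t + 2)*(t^3 + 5*t^2 + 4*t) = (t + 1)*(t + 2)*(t^2 + 4*t) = t*(t + 1)*(t + 2)*(t + 4)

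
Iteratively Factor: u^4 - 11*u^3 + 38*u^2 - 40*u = (u - 4)*(u^3 - 7*u^2 + 10*u) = (u - 4)*(u - 2)*(u^2 - 5*u) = (u - 5)*(u - 4)*(u - 2)*(u)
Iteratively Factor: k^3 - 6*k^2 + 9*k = (k - 3)*(k^2 - 3*k) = (k - 3)^2*(k)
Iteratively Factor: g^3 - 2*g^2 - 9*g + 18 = (g - 2)*(g^2 - 9) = (g - 2)*(g + 3)*(g - 3)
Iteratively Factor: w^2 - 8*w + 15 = (w - 3)*(w - 5)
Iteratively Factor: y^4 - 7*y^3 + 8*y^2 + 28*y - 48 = (y - 4)*(y^3 - 3*y^2 - 4*y + 12) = (y - 4)*(y - 3)*(y^2 - 4) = (y - 4)*(y - 3)*(y + 2)*(y - 2)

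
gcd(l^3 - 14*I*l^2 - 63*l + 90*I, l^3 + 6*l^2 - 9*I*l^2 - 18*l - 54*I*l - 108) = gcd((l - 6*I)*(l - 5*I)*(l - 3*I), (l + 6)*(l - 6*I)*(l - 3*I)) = l^2 - 9*I*l - 18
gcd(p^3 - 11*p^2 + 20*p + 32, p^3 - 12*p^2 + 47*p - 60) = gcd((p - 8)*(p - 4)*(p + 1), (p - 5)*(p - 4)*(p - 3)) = p - 4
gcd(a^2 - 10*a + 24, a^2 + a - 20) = a - 4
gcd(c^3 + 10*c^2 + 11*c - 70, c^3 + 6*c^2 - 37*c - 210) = c^2 + 12*c + 35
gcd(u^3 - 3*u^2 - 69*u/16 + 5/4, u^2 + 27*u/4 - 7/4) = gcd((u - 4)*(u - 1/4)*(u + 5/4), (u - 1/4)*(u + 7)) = u - 1/4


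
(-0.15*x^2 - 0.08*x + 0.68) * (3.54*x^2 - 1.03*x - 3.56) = -0.531*x^4 - 0.1287*x^3 + 3.0236*x^2 - 0.4156*x - 2.4208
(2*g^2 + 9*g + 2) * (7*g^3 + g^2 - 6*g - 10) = 14*g^5 + 65*g^4 + 11*g^3 - 72*g^2 - 102*g - 20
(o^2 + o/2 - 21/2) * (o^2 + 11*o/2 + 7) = o^4 + 6*o^3 - 3*o^2/4 - 217*o/4 - 147/2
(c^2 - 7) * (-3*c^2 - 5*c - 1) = -3*c^4 - 5*c^3 + 20*c^2 + 35*c + 7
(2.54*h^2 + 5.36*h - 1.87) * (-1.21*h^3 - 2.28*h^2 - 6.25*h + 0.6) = -3.0734*h^5 - 12.2768*h^4 - 25.8331*h^3 - 27.7124*h^2 + 14.9035*h - 1.122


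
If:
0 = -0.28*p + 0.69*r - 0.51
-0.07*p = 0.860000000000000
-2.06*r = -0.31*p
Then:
No Solution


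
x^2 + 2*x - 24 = (x - 4)*(x + 6)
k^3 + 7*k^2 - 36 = (k - 2)*(k + 3)*(k + 6)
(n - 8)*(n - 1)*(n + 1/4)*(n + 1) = n^4 - 31*n^3/4 - 3*n^2 + 31*n/4 + 2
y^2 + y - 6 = (y - 2)*(y + 3)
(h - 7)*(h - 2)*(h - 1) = h^3 - 10*h^2 + 23*h - 14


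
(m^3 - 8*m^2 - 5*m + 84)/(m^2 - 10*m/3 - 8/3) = 3*(m^2 - 4*m - 21)/(3*m + 2)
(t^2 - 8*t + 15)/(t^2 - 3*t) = (t - 5)/t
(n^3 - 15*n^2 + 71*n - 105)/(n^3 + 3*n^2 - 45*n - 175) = (n^2 - 8*n + 15)/(n^2 + 10*n + 25)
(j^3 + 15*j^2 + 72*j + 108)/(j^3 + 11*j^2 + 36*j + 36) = (j + 6)/(j + 2)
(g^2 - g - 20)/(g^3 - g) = (g^2 - g - 20)/(g^3 - g)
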